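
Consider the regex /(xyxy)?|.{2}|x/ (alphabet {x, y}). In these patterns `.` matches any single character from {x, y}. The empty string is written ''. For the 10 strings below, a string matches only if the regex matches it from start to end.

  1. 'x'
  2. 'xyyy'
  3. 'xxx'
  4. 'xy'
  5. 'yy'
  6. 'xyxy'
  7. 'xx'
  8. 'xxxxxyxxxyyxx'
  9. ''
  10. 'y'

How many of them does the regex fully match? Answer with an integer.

6

1 → match
2 → no match
3 → no match
4 → match
5 → match
6 → match
7 → match
8 → no match
9 → match
10 → no match
Total matched: 6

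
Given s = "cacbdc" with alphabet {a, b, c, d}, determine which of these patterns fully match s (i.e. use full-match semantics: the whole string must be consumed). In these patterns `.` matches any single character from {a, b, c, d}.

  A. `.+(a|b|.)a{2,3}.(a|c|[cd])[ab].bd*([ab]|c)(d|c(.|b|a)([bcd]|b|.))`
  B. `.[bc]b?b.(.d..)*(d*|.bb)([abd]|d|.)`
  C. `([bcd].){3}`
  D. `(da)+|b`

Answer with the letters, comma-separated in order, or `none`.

A → no match
B → no match
C → match
D → no match

C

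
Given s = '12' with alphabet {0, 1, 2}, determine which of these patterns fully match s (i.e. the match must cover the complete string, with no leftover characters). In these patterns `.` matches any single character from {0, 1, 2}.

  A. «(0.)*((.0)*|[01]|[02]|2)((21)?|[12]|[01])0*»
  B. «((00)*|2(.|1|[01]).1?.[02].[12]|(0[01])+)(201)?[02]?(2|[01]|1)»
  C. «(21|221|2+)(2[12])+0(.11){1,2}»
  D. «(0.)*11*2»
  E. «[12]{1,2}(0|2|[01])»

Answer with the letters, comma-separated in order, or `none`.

A, D, E

A → match
B → no match
C → no match — must end with '11'
D → match
E → match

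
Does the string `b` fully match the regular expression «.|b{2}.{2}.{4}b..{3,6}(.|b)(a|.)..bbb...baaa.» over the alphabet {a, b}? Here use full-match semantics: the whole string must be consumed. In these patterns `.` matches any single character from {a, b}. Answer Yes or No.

Yes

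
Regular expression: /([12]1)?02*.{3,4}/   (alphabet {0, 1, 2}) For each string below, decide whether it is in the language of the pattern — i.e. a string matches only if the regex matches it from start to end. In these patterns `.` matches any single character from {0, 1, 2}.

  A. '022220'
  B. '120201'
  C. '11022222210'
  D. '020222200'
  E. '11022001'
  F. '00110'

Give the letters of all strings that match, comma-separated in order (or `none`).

A, C, E, F

A. '022220' → match
B. '120201' → no match
C. '11022222210' → match
D. '020222200' → no match
E. '11022001' → match
F. '00110' → match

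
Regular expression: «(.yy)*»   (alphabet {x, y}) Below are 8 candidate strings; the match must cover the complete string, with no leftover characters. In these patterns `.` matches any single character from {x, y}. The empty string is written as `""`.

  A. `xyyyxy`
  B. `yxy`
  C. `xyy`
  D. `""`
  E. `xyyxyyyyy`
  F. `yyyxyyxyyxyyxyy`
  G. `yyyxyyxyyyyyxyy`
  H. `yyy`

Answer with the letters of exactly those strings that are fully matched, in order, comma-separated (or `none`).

C, D, E, F, G, H

A → no match
B → no match
C → match
D → match
E → match
F → match
G → match
H → match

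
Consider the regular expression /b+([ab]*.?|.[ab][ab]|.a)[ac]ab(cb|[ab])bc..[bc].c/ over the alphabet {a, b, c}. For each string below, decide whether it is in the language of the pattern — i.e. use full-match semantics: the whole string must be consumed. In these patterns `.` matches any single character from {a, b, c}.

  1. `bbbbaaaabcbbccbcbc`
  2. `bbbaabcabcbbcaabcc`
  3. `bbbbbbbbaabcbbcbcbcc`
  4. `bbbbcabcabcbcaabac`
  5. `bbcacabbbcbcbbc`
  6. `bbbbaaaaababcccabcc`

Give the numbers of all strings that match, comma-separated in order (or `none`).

1, 2, 3, 5

1 → match
2 → match
3 → match
4 → no match
5 → match
6 → no match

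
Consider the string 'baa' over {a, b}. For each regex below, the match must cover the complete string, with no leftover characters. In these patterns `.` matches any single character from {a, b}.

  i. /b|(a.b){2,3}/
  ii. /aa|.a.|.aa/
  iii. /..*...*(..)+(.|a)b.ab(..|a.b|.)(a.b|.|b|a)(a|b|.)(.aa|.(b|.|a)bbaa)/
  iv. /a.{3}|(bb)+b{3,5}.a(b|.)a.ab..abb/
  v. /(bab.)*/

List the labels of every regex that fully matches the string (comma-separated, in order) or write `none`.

ii

i → no match — must end with 'b'
ii → match
iii → no match
iv → no match
v → no match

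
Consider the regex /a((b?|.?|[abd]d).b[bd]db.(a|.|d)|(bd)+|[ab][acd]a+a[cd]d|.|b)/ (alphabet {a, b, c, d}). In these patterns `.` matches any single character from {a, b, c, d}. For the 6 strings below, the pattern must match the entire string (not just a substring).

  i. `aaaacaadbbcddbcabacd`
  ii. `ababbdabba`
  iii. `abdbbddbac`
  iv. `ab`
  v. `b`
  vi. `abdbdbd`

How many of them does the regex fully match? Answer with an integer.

i → no match
ii → no match
iii → match
iv → match
v → no match — must start with `a`
vi → match
Total matched: 3

3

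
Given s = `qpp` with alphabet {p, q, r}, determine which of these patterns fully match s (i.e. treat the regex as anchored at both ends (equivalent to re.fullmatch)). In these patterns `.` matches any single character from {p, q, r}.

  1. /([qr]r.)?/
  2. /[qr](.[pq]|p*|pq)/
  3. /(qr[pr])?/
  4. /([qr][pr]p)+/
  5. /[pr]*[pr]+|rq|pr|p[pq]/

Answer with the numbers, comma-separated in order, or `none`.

1 → no match
2 → match
3 → no match
4 → match
5 → no match

2, 4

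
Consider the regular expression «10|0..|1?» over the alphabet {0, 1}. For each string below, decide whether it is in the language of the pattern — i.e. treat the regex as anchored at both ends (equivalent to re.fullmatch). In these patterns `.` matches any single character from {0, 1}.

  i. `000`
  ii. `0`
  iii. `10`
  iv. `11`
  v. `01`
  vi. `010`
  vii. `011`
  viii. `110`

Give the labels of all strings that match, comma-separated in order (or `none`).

i → match
ii → no match
iii → match
iv → no match
v → no match
vi → match
vii → match
viii → no match

i, iii, vi, vii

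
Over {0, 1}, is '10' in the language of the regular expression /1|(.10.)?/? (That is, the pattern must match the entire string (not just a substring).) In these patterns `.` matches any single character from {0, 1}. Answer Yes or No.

No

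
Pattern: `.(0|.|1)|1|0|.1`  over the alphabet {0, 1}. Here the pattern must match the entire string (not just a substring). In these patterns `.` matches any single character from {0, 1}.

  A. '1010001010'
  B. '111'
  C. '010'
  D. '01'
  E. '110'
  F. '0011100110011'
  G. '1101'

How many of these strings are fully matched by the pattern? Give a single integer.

A → no match
B → no match
C → no match
D → match
E → no match
F → no match
G → no match
Total matched: 1

1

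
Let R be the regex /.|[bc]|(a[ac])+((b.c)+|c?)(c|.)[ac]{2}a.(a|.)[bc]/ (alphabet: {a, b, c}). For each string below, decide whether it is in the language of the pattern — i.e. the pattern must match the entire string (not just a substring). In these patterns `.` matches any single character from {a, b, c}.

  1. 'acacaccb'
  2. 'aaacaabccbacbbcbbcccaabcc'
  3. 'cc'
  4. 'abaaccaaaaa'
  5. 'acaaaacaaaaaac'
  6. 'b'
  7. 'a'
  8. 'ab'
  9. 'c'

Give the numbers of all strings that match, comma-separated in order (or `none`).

2, 5, 6, 7, 9

1. 'acacaccb' → no match
2 → match
3. 'cc' → no match
4. 'abaaccaaaaa' → no match
5 → match
6. 'b' → match
7. 'a' → match
8. 'ab' → no match
9. 'c' → match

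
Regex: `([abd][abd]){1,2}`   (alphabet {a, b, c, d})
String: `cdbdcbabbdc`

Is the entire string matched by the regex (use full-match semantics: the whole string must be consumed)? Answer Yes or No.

No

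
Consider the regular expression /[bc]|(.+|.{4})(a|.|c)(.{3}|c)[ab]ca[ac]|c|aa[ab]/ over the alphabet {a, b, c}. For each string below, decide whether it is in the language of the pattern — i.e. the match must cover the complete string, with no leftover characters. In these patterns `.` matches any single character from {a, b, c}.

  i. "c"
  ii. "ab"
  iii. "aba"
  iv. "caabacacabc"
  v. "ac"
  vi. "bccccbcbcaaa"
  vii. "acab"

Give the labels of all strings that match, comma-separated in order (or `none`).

i

i → match
ii → no match
iii → no match
iv → no match
v → no match
vi → no match
vii → no match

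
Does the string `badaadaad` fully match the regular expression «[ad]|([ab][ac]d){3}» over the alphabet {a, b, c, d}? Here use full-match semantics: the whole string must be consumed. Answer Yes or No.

Yes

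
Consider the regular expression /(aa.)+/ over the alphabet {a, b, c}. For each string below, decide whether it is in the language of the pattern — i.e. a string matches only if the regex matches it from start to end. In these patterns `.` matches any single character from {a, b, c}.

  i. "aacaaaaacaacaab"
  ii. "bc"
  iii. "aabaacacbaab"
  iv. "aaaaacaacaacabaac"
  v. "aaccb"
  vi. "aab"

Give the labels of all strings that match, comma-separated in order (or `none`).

i, vi

i → match
ii. "bc" → no match — must start with "aa"
iii. "aabaacacbaab" → no match
iv → no match
v. "aaccb" → no match
vi. "aab" → match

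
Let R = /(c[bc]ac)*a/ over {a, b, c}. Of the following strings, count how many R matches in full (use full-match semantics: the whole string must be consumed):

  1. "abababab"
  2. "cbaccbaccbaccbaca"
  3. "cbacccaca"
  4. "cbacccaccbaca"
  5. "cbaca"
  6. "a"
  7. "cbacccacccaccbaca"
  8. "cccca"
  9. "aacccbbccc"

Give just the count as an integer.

6

1. "abababab" → no match — must end with "a"
2 → match
3. "cbacccaca" → match
4 → match
5. "cbaca" → match
6. "a" → match
7 → match
8. "cccca" → no match
9. "aacccbbccc" → no match — must end with "a"
Total matched: 6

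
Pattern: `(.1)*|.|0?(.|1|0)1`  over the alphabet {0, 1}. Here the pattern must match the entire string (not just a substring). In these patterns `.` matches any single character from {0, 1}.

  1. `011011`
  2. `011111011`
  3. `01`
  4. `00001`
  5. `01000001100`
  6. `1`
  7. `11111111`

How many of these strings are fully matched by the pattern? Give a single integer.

1 → no match
2 → no match
3 → match
4 → no match
5 → no match
6 → match
7 → match
Total matched: 3

3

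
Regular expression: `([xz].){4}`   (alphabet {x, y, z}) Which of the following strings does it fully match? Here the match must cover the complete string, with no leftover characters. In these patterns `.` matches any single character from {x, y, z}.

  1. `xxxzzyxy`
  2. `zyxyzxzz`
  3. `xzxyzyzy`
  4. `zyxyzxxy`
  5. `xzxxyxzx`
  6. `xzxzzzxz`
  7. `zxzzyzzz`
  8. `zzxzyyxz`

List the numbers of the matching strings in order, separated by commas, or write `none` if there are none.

1. `xxxzzyxy` → match
2. `zyxyzxzz` → match
3. `xzxyzyzy` → match
4. `zyxyzxxy` → match
5. `xzxxyxzx` → no match
6. `xzxzzzxz` → match
7. `zxzzyzzz` → no match
8. `zzxzyyxz` → no match

1, 2, 3, 4, 6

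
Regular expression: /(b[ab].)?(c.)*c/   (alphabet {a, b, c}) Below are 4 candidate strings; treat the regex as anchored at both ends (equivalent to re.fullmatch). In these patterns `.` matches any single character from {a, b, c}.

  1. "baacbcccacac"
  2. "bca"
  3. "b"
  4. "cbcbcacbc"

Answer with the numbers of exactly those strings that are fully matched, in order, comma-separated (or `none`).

1, 4

1 → match
2 → no match — must end with "c"
3 → no match — must end with "c"
4 → match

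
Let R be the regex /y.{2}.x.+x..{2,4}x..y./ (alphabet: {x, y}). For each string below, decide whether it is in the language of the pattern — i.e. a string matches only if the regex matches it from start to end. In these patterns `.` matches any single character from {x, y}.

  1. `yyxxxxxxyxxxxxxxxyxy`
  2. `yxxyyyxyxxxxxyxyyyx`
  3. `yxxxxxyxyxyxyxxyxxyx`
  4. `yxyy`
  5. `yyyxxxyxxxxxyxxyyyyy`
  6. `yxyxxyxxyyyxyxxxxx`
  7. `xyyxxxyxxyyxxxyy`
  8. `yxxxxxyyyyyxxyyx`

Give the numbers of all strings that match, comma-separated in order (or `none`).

1 → no match
2 → no match
3 → no match
4 → no match
5 → no match
6 → no match
7 → no match — must start with `y`
8 → no match

none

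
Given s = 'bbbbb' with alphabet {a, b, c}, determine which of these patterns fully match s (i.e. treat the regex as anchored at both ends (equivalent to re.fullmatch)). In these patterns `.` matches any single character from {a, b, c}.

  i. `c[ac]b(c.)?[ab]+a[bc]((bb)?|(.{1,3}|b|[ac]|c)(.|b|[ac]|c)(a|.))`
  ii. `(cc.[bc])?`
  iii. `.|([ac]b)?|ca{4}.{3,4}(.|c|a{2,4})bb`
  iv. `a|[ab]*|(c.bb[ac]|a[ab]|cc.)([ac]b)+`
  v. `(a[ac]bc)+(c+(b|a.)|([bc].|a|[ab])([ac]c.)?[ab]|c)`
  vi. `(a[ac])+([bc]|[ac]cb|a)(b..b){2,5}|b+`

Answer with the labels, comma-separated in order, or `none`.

iv, vi

i → no match — must start with 'c'
ii → no match
iii → no match
iv → match
v → no match — must start with 'a'
vi → match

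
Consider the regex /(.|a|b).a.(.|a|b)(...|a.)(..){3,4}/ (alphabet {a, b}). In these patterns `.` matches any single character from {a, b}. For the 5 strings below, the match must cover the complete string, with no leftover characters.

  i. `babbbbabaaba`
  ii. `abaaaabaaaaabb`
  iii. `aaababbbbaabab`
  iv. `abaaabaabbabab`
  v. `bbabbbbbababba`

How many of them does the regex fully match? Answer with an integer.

4

i → no match
ii → match
iii → match
iv → match
v → match
Total matched: 4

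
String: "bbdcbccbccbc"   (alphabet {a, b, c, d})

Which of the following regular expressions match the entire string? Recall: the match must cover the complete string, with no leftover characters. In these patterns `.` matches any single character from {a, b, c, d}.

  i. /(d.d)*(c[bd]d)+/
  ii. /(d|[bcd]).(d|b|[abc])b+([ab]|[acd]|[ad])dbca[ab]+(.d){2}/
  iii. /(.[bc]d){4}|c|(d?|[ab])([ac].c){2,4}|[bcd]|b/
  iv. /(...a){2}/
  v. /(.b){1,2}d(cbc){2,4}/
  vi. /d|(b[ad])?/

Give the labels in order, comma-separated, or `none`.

i → no match — must end with "d"
ii → no match — must end with "d"
iii → no match
iv → no match — must end with "a"
v → match
vi → no match

v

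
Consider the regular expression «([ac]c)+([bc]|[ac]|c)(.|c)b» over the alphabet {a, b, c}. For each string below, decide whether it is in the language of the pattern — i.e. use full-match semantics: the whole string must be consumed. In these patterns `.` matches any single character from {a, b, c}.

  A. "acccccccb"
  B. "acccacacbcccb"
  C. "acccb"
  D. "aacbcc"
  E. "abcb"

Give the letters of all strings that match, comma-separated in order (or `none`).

A, C

A → match
B → no match
C → match
D → no match — must end with "b"
E → no match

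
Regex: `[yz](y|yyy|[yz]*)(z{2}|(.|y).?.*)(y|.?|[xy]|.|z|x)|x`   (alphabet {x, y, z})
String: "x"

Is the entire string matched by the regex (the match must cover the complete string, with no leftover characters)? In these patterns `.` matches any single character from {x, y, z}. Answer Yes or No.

Yes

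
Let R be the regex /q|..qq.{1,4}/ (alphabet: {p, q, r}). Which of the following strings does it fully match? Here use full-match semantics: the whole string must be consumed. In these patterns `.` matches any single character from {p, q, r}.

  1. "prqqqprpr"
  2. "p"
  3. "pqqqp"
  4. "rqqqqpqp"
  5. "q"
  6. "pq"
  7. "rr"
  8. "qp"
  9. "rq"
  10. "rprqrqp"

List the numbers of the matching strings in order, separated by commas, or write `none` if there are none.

3, 4, 5

1 → no match
2 → no match
3 → match
4 → match
5 → match
6 → no match
7 → no match
8 → no match
9 → no match
10 → no match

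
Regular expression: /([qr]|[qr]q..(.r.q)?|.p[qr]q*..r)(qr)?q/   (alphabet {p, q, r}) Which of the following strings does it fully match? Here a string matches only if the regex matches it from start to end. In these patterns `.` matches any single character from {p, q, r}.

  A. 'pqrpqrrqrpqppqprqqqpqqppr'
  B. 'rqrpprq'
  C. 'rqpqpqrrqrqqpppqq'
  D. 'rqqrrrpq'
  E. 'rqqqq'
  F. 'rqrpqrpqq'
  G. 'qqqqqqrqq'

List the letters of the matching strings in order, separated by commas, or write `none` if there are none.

E, F

A → no match — must end with 'q'
B → no match
C → no match
D → no match
E → match
F → match
G → no match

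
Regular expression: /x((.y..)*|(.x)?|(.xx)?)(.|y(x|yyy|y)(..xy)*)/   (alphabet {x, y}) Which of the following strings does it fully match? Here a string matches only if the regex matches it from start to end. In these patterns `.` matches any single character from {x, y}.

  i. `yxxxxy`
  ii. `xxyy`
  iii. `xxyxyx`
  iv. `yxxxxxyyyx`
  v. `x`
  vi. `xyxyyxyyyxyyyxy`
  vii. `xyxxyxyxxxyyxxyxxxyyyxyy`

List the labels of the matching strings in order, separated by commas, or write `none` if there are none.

iii, vi

i → no match — must start with `x`
ii → no match
iii → match
iv → no match — must start with `x`
v → no match
vi → match
vii → no match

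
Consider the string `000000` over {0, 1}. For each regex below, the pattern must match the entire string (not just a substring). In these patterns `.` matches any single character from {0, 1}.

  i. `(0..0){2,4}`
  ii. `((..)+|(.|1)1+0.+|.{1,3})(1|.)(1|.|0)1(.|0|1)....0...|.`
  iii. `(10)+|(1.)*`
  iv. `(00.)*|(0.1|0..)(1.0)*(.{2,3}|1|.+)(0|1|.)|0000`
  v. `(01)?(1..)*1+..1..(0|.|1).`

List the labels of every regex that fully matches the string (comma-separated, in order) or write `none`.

iv

i → no match
ii → no match
iii → no match
iv → match
v → no match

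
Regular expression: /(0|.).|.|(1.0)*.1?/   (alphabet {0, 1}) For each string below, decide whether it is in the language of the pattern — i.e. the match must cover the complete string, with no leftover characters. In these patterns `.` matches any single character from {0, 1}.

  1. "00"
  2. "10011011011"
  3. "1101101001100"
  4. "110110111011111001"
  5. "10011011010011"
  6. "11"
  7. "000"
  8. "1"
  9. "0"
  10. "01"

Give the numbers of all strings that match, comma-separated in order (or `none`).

1, 2, 3, 5, 6, 8, 9, 10

1 → match
2 → match
3 → match
4 → no match
5 → match
6 → match
7 → no match
8 → match
9 → match
10 → match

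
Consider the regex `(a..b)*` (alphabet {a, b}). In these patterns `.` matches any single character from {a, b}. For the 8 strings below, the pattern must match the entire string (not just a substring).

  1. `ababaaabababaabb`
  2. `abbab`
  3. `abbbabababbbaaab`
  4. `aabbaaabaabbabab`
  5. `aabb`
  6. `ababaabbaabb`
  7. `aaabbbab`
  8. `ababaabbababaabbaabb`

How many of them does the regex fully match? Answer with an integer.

1 → match
2 → no match
3 → match
4 → match
5 → match
6 → match
7 → no match
8 → match
Total matched: 6

6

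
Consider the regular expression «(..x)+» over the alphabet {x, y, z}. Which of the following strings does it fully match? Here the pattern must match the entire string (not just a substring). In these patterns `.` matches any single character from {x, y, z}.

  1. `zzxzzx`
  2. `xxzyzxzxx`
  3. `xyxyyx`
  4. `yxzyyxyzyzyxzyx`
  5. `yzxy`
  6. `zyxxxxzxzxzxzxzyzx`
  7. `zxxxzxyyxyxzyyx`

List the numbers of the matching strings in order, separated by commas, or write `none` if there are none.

1 → match
2 → no match
3 → match
4 → no match
5 → no match — must end with `x`
6 → no match
7 → no match

1, 3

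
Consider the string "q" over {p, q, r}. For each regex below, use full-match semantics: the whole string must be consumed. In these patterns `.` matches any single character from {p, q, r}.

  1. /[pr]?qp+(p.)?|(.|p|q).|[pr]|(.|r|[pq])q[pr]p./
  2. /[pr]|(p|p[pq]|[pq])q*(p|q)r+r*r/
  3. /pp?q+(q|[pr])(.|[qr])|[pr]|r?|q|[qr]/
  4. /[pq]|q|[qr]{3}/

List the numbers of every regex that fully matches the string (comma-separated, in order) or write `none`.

1 → no match
2 → no match
3 → match
4 → match

3, 4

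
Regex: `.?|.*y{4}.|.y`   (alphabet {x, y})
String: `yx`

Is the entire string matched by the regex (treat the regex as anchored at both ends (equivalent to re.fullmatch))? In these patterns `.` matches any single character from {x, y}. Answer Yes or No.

No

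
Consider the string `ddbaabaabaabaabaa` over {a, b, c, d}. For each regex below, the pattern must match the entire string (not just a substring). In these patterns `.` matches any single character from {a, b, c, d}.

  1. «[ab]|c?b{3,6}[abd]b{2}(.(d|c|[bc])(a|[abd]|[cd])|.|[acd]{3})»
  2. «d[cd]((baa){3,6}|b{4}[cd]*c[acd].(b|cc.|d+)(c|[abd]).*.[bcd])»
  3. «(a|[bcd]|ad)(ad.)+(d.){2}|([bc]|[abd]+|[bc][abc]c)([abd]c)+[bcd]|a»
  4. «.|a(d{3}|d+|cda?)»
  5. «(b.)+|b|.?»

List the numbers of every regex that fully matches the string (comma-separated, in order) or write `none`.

1 → no match
2 → match
3 → no match
4 → no match
5 → no match

2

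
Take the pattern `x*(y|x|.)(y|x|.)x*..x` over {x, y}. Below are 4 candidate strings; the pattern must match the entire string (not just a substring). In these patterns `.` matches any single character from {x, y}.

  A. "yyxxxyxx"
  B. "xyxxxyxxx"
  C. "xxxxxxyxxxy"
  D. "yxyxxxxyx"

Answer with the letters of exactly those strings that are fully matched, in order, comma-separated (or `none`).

A → match
B → no match
C → no match — must end with "x"
D → no match

A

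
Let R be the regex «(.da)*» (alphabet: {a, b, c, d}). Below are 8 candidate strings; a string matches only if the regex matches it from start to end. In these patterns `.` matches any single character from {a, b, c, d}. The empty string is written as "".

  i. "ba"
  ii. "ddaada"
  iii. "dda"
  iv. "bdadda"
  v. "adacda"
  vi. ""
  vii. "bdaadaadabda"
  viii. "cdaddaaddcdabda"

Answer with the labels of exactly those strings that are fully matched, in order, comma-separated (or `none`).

i → no match
ii → match
iii → match
iv → match
v → match
vi → match
vii → match
viii → no match

ii, iii, iv, v, vi, vii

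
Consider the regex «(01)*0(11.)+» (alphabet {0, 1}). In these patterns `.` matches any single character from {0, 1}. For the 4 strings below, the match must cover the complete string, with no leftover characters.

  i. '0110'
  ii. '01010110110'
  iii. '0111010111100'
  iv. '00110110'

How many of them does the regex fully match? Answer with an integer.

i. '0110' → match
ii. '01010110110' → match
iii → no match
iv. '00110110' → no match
Total matched: 2

2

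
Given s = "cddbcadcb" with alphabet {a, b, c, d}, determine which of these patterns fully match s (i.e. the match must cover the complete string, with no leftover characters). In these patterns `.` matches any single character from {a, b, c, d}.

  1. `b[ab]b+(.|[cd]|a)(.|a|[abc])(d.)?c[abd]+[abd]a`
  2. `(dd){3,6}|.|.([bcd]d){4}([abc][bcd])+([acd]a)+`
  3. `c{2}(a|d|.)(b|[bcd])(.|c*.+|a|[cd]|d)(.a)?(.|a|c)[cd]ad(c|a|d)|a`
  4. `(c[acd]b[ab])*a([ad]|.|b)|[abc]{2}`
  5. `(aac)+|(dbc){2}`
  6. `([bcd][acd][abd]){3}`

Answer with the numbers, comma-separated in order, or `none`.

1 → no match — must start with "b"
2 → no match
3 → no match
4 → no match
5 → no match
6 → match

6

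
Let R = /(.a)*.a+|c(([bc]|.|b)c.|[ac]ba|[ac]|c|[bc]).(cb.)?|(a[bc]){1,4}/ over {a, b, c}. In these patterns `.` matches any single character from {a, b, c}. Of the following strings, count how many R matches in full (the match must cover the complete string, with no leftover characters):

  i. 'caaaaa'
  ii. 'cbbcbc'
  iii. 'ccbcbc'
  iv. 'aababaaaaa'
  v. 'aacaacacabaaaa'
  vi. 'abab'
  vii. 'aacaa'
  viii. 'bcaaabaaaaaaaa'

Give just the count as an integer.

i → match
ii → match
iii → match
iv → match
v → no match
vi → match
vii → match
viii → no match
Total matched: 6

6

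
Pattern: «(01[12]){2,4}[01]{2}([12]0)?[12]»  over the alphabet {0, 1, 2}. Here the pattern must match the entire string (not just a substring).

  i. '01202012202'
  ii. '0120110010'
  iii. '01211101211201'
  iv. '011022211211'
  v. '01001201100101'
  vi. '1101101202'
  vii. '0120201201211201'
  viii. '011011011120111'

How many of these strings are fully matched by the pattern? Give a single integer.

i → no match
ii → no match
iii → no match
iv → no match
v → no match
vi → no match — must start with '01'
vii → no match
viii → no match
Total matched: 0

0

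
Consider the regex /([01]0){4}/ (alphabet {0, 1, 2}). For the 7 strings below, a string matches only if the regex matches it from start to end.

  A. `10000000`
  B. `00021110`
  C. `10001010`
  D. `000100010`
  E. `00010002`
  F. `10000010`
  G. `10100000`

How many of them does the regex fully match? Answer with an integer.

4

A → match
B → no match
C → match
D → no match
E → no match — must end with `0`
F → match
G → match
Total matched: 4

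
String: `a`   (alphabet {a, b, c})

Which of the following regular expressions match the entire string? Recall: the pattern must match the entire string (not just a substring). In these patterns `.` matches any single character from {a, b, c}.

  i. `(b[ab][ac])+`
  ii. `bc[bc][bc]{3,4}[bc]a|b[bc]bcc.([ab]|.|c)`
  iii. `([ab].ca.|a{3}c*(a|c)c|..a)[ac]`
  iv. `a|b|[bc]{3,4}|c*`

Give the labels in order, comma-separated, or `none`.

i → no match — must start with `b`
ii → no match
iii → no match
iv → match

iv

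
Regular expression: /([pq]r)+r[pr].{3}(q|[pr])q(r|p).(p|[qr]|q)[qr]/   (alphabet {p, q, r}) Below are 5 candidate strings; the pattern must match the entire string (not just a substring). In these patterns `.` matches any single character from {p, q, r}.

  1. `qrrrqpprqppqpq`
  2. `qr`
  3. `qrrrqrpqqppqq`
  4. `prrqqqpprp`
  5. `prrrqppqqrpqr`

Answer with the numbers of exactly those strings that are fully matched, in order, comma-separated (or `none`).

1 → no match
2 → no match
3 → match
4 → no match
5 → match

3, 5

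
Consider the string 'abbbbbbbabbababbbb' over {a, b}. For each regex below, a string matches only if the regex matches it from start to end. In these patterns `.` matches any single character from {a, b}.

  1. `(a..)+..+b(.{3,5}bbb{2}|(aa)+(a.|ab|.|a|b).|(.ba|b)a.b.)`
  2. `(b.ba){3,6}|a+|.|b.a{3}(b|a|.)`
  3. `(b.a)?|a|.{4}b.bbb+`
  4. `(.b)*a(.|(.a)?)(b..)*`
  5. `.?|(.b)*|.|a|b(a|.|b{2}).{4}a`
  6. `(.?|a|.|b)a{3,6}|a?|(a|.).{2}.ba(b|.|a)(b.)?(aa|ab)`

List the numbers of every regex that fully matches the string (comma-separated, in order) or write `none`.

1 → match
2 → no match
3 → no match
4 → match
5 → no match
6 → no match

1, 4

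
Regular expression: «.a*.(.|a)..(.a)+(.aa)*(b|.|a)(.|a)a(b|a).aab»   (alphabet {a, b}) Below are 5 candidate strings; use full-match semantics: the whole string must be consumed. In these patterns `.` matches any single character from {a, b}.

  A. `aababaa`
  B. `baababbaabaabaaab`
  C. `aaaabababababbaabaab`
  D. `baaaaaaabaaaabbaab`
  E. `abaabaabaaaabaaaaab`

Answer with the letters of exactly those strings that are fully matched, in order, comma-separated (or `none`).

B, C, D, E

A. `aababaa` → no match — must end with `aab`
B → match
C → match
D → match
E → match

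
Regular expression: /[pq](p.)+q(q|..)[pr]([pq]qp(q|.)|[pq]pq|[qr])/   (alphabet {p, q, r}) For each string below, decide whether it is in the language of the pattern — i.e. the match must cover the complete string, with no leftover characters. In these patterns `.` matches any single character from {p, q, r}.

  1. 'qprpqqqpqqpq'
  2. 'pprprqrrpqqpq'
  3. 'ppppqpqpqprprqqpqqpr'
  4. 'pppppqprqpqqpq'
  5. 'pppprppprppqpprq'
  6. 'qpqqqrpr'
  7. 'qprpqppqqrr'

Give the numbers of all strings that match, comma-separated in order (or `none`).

1 → match
2 → match
3 → match
4 → no match
5 → match
6 → match
7 → match

1, 2, 3, 5, 6, 7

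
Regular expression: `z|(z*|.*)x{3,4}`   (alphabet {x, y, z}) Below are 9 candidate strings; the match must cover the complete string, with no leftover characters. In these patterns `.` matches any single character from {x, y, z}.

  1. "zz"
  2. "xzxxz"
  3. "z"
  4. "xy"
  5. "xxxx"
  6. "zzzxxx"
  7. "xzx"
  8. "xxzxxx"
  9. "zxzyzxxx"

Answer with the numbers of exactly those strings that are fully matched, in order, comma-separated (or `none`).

3, 5, 6, 8, 9

1. "zz" → no match
2. "xzxxz" → no match
3. "z" → match
4. "xy" → no match
5. "xxxx" → match
6. "zzzxxx" → match
7. "xzx" → no match
8. "xxzxxx" → match
9. "zxzyzxxx" → match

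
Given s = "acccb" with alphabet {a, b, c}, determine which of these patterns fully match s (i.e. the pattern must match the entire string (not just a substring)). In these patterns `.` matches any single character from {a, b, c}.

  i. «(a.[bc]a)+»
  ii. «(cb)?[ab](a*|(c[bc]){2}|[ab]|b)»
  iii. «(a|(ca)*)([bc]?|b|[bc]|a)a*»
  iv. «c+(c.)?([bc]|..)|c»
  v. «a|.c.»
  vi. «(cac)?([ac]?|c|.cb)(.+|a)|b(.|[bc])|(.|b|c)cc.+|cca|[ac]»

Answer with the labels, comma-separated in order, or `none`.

ii, vi

i → no match — must end with "a"
ii → match
iii → no match
iv → no match — must start with "c"
v → no match
vi → match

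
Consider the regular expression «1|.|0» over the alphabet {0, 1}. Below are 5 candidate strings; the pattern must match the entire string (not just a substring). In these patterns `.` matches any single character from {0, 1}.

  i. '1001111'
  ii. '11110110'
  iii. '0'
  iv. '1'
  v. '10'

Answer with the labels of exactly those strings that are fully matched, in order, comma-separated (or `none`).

i → no match
ii → no match
iii → match
iv → match
v → no match

iii, iv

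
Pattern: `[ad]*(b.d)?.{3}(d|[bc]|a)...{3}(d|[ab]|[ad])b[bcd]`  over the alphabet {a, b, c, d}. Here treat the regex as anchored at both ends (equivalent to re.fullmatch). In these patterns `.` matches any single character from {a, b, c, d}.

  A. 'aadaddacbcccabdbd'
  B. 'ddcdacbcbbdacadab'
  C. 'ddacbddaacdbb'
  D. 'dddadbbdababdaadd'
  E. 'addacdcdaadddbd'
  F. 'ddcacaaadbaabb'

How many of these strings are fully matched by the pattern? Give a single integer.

4

A → match
B → no match
C → match
D → no match
E → match
F → match
Total matched: 4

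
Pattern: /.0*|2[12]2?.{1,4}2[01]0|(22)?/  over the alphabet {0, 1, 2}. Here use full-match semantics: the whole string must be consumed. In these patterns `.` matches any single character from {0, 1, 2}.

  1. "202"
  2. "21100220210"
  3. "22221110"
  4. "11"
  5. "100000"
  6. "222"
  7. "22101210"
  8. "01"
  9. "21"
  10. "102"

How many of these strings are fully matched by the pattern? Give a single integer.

2

1. "202" → no match
2. "21100220210" → no match
3. "22221110" → no match
4. "11" → no match
5. "100000" → match
6. "222" → no match
7. "22101210" → match
8. "01" → no match
9. "21" → no match
10. "102" → no match
Total matched: 2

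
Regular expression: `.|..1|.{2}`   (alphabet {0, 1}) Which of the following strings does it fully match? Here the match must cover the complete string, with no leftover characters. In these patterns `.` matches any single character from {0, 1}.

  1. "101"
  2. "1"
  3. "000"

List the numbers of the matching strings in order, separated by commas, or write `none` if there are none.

1 → match
2 → match
3 → no match

1, 2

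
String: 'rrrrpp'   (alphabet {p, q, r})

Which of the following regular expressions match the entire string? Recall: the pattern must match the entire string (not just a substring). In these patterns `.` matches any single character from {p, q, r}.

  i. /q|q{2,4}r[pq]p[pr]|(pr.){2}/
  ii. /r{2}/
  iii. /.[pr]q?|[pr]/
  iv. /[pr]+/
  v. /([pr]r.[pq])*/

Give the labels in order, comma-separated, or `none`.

iv

i → no match
ii → no match — must end with 'r'
iii → no match
iv → match
v → no match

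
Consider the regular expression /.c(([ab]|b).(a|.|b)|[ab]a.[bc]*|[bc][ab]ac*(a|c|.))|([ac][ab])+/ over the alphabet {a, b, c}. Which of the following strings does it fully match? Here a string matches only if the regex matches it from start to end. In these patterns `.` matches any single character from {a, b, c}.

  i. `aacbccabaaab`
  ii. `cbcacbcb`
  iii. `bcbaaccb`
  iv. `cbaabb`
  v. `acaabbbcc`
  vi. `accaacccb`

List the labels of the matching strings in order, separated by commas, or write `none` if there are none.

ii, iii, v, vi

i → no match
ii → match
iii → match
iv → no match
v → match
vi → match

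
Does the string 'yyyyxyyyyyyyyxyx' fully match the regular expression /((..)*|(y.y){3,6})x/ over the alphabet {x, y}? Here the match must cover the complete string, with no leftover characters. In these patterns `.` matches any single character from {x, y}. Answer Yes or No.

Yes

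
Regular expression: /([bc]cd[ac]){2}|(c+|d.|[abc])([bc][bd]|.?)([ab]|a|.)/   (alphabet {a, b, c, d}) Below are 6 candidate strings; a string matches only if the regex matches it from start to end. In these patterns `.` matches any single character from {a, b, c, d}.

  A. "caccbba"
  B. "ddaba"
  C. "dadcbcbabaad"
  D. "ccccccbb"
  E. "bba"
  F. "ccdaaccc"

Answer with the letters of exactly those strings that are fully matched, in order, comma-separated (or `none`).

A → no match
B → no match
C → no match
D → match
E → match
F → no match

D, E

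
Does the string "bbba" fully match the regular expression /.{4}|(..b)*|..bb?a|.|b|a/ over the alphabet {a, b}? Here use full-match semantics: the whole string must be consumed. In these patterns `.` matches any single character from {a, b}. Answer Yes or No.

Yes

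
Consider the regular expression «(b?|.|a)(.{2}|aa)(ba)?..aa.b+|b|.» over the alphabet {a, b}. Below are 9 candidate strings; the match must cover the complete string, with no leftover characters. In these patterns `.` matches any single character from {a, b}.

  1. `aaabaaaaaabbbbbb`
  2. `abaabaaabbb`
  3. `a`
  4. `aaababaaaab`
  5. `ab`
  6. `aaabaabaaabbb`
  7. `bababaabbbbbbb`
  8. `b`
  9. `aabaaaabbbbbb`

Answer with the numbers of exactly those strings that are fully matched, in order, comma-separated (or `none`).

1 → match
2 → match
3 → match
4 → match
5 → no match
6 → match
7 → match
8 → match
9 → match

1, 2, 3, 4, 6, 7, 8, 9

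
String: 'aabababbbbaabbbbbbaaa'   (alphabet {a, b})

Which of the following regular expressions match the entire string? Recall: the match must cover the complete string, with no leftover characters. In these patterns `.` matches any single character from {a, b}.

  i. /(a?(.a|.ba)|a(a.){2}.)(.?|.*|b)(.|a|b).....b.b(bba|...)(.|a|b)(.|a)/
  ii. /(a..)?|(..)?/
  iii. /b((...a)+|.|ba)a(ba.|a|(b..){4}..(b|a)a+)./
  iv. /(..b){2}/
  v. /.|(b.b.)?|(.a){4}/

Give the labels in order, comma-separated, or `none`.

i → match
ii → no match
iii → no match — must start with 'b'
iv → no match — must end with 'b'
v → no match

i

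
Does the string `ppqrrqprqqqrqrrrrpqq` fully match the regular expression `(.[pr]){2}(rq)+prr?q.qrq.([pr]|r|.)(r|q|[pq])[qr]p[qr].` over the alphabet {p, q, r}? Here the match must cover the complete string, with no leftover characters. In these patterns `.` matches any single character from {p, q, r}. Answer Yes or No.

Yes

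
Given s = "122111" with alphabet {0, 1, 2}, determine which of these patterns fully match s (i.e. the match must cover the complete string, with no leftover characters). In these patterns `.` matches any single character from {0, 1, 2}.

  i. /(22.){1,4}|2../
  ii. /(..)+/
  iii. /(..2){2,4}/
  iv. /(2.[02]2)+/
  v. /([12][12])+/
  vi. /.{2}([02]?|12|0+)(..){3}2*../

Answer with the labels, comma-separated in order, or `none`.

i → no match
ii → match
iii → no match — must end with "2"
iv → no match — must start with "2"
v → match
vi → no match

ii, v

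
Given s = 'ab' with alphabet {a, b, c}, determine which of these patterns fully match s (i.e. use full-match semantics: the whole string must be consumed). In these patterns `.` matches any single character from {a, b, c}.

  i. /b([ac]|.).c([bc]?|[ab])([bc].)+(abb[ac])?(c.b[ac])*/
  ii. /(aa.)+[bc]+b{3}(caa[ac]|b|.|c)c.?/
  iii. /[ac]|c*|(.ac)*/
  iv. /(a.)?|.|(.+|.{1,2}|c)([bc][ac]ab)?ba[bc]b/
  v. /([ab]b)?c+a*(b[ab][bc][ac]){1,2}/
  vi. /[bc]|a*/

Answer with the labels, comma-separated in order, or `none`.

i → no match — must start with 'b'
ii → no match — must start with 'aa'
iii → no match
iv → match
v → no match
vi → no match

iv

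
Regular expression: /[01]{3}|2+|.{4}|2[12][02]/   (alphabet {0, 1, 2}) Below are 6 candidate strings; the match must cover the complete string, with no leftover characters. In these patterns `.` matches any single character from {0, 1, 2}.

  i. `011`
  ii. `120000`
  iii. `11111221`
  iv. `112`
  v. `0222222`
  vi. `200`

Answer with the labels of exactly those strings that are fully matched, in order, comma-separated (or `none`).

i → match
ii → no match
iii → no match
iv → no match
v → no match
vi → no match

i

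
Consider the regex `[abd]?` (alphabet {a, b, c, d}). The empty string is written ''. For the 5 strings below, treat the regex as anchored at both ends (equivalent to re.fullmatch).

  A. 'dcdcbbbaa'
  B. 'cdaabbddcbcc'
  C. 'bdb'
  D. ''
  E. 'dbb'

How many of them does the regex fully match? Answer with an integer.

A → no match
B → no match
C → no match
D → match
E → no match
Total matched: 1

1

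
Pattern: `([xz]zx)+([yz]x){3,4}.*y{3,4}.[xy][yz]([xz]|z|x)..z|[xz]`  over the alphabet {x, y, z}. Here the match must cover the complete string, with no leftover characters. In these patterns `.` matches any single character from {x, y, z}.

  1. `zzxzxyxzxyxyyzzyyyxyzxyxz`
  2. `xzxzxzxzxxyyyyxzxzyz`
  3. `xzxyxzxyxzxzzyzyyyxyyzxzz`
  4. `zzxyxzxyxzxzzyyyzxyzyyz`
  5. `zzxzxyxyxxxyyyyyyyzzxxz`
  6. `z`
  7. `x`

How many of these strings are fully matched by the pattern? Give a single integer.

7

1 → match
2 → match
3 → match
4 → match
5 → match
6. `z` → match
7. `x` → match
Total matched: 7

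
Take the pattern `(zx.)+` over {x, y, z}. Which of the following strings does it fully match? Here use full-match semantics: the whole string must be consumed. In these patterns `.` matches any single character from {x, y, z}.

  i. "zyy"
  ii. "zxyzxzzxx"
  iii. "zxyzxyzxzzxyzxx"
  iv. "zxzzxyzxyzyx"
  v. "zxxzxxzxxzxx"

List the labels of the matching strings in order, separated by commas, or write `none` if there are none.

i. "zyy" → no match — must start with "zx"
ii. "zxyzxzzxx" → match
iii → match
iv. "zxzzxyzxyzyx" → no match
v. "zxxzxxzxxzxx" → match

ii, iii, v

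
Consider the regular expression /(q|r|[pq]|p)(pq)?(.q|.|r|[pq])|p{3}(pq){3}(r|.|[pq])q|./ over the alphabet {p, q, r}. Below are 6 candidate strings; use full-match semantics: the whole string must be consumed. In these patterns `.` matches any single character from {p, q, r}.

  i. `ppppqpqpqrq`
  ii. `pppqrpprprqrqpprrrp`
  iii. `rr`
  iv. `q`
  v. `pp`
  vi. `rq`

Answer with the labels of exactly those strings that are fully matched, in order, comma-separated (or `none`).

i → match
ii → no match
iii → match
iv → match
v → match
vi → match

i, iii, iv, v, vi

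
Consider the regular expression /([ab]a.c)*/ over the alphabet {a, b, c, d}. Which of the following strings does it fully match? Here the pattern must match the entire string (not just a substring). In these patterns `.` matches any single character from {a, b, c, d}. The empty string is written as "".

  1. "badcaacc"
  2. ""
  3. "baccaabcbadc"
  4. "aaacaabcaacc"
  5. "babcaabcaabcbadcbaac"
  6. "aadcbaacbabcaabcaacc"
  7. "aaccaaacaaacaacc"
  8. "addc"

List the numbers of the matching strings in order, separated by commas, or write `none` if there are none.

1. "badcaacc" → match
2. "" → match
3. "baccaabcbadc" → match
4. "aaacaabcaacc" → match
5 → match
6 → match
7 → match
8. "addc" → no match

1, 2, 3, 4, 5, 6, 7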